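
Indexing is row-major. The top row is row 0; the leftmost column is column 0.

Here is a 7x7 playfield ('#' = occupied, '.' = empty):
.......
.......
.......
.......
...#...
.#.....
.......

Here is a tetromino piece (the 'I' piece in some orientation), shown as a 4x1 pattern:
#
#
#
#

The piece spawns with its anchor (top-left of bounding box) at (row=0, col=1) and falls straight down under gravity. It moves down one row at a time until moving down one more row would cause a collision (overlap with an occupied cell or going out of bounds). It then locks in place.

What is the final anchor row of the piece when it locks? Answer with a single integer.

Answer: 1

Derivation:
Spawn at (row=0, col=1). Try each row:
  row 0: fits
  row 1: fits
  row 2: blocked -> lock at row 1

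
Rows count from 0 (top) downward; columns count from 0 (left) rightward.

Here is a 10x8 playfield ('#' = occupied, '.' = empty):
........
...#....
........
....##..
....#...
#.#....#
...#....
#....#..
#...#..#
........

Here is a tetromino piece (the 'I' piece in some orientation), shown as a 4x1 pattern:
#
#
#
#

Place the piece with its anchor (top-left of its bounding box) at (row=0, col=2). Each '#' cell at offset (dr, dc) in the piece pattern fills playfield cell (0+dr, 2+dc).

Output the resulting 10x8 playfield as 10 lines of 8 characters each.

Fill (0+0,2+0) = (0,2)
Fill (0+1,2+0) = (1,2)
Fill (0+2,2+0) = (2,2)
Fill (0+3,2+0) = (3,2)

Answer: ..#.....
..##....
..#.....
..#.##..
....#...
#.#....#
...#....
#....#..
#...#..#
........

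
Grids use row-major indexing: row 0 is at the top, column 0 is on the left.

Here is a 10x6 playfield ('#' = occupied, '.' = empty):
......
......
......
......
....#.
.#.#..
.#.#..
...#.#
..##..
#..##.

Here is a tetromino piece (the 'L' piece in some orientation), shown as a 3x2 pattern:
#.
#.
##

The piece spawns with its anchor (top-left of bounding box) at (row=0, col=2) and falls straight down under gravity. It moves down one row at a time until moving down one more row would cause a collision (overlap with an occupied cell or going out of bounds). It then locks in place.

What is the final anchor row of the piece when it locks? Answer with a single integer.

Spawn at (row=0, col=2). Try each row:
  row 0: fits
  row 1: fits
  row 2: fits
  row 3: blocked -> lock at row 2

Answer: 2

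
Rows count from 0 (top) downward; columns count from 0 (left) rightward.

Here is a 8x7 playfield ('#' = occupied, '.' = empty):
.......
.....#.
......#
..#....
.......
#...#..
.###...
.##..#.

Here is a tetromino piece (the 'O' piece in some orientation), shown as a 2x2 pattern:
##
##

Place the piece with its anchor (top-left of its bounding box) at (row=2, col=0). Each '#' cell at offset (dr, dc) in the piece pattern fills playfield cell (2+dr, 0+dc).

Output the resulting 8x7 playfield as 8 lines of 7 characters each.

Answer: .......
.....#.
##....#
###....
.......
#...#..
.###...
.##..#.

Derivation:
Fill (2+0,0+0) = (2,0)
Fill (2+0,0+1) = (2,1)
Fill (2+1,0+0) = (3,0)
Fill (2+1,0+1) = (3,1)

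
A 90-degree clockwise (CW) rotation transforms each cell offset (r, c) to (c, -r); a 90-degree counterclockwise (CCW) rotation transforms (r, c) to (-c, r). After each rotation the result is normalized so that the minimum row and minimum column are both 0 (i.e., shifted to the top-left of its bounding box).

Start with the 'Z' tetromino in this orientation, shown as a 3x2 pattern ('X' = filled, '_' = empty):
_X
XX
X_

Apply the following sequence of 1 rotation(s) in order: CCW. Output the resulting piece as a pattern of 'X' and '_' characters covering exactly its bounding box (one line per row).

Answer: XX_
_XX

Derivation:
Start:
_X
XX
X_
After rotation 1 (CCW):
XX_
_XX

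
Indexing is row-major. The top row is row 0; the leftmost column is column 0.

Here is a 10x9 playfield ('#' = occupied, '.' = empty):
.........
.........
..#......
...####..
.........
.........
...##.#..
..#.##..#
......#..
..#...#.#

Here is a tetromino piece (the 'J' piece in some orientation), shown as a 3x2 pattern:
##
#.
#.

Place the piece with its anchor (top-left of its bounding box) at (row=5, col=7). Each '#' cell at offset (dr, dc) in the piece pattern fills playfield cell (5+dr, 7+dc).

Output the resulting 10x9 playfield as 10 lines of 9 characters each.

Fill (5+0,7+0) = (5,7)
Fill (5+0,7+1) = (5,8)
Fill (5+1,7+0) = (6,7)
Fill (5+2,7+0) = (7,7)

Answer: .........
.........
..#......
...####..
.........
.......##
...##.##.
..#.##.##
......#..
..#...#.#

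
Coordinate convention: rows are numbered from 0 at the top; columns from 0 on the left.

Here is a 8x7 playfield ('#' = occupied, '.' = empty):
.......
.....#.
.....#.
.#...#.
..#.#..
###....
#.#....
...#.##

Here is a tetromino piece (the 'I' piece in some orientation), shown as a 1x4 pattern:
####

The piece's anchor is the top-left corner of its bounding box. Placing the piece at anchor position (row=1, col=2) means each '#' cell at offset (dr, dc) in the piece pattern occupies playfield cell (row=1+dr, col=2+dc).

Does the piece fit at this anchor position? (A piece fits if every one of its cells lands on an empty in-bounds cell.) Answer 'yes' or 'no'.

Check each piece cell at anchor (1, 2):
  offset (0,0) -> (1,2): empty -> OK
  offset (0,1) -> (1,3): empty -> OK
  offset (0,2) -> (1,4): empty -> OK
  offset (0,3) -> (1,5): occupied ('#') -> FAIL
All cells valid: no

Answer: no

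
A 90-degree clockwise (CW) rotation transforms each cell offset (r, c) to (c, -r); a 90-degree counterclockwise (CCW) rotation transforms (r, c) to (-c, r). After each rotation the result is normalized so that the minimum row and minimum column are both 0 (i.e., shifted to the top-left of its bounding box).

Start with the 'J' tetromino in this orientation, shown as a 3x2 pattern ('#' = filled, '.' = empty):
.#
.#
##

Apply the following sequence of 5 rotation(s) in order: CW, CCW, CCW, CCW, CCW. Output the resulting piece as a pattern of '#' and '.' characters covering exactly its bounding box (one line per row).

Start:
.#
.#
##
After rotation 1 (CW):
#..
###
After rotation 2 (CCW):
.#
.#
##
After rotation 3 (CCW):
###
..#
After rotation 4 (CCW):
##
#.
#.
After rotation 5 (CCW):
#..
###

Answer: #..
###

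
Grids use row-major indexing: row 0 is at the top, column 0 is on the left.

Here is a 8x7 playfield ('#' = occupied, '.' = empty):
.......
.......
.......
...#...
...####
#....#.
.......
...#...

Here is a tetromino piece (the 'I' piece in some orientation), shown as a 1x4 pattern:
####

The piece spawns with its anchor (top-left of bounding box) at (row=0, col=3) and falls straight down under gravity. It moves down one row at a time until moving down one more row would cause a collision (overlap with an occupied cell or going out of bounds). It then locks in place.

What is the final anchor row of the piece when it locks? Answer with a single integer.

Spawn at (row=0, col=3). Try each row:
  row 0: fits
  row 1: fits
  row 2: fits
  row 3: blocked -> lock at row 2

Answer: 2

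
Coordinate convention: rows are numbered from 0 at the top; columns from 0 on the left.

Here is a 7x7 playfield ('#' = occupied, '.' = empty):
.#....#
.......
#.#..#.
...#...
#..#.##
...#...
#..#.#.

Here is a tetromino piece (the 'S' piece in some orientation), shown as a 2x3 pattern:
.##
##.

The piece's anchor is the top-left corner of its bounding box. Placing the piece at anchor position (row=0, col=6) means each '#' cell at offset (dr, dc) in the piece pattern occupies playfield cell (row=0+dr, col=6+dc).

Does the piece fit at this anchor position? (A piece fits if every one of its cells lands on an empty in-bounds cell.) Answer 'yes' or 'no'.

Check each piece cell at anchor (0, 6):
  offset (0,1) -> (0,7): out of bounds -> FAIL
  offset (0,2) -> (0,8): out of bounds -> FAIL
  offset (1,0) -> (1,6): empty -> OK
  offset (1,1) -> (1,7): out of bounds -> FAIL
All cells valid: no

Answer: no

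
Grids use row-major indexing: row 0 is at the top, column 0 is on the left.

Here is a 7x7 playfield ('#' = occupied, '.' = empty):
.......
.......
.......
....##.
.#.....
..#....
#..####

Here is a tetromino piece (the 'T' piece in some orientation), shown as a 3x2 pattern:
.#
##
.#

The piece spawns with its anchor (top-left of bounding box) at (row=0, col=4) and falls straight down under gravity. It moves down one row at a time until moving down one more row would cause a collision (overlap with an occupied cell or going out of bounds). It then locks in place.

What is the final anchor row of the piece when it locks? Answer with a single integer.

Spawn at (row=0, col=4). Try each row:
  row 0: fits
  row 1: blocked -> lock at row 0

Answer: 0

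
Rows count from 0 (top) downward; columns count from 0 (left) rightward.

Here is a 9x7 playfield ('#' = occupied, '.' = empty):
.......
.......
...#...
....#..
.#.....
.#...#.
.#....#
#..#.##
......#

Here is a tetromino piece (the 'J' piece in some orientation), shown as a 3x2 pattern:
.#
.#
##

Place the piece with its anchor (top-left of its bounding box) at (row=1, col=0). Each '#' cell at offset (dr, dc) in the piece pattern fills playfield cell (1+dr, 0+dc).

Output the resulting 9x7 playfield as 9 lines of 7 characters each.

Fill (1+0,0+1) = (1,1)
Fill (1+1,0+1) = (2,1)
Fill (1+2,0+0) = (3,0)
Fill (1+2,0+1) = (3,1)

Answer: .......
.#.....
.#.#...
##..#..
.#.....
.#...#.
.#....#
#..#.##
......#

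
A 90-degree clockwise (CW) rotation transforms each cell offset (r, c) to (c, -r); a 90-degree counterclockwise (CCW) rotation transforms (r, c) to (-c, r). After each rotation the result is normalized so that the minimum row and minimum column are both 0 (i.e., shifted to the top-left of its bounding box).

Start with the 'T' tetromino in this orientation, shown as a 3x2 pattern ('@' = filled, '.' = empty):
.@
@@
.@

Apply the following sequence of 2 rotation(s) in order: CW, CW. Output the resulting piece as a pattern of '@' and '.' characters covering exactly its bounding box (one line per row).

Answer: @.
@@
@.

Derivation:
Start:
.@
@@
.@
After rotation 1 (CW):
.@.
@@@
After rotation 2 (CW):
@.
@@
@.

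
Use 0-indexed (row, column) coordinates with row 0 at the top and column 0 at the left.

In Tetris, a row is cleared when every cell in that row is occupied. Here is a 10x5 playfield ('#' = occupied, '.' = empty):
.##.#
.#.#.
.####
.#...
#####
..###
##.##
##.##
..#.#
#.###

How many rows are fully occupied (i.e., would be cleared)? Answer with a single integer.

Answer: 1

Derivation:
Check each row:
  row 0: 2 empty cells -> not full
  row 1: 3 empty cells -> not full
  row 2: 1 empty cell -> not full
  row 3: 4 empty cells -> not full
  row 4: 0 empty cells -> FULL (clear)
  row 5: 2 empty cells -> not full
  row 6: 1 empty cell -> not full
  row 7: 1 empty cell -> not full
  row 8: 3 empty cells -> not full
  row 9: 1 empty cell -> not full
Total rows cleared: 1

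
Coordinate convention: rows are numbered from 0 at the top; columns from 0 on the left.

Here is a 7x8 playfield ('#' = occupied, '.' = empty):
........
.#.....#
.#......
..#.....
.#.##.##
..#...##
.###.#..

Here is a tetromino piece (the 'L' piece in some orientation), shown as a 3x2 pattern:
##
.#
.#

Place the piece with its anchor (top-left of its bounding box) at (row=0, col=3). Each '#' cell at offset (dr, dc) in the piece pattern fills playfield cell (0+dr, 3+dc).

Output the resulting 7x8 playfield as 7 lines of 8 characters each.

Answer: ...##...
.#..#..#
.#..#...
..#.....
.#.##.##
..#...##
.###.#..

Derivation:
Fill (0+0,3+0) = (0,3)
Fill (0+0,3+1) = (0,4)
Fill (0+1,3+1) = (1,4)
Fill (0+2,3+1) = (2,4)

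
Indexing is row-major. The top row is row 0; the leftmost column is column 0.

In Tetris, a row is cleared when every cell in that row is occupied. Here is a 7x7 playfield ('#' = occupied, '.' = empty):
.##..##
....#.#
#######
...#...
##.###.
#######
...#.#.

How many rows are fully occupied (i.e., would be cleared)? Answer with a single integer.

Check each row:
  row 0: 3 empty cells -> not full
  row 1: 5 empty cells -> not full
  row 2: 0 empty cells -> FULL (clear)
  row 3: 6 empty cells -> not full
  row 4: 2 empty cells -> not full
  row 5: 0 empty cells -> FULL (clear)
  row 6: 5 empty cells -> not full
Total rows cleared: 2

Answer: 2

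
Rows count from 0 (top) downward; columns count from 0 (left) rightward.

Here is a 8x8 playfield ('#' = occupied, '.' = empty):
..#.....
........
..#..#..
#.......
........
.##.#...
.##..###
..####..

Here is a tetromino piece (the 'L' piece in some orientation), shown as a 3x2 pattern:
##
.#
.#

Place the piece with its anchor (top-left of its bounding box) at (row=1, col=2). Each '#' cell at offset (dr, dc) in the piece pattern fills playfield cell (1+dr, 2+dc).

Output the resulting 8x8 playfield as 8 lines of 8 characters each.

Answer: ..#.....
..##....
..##.#..
#..#....
........
.##.#...
.##..###
..####..

Derivation:
Fill (1+0,2+0) = (1,2)
Fill (1+0,2+1) = (1,3)
Fill (1+1,2+1) = (2,3)
Fill (1+2,2+1) = (3,3)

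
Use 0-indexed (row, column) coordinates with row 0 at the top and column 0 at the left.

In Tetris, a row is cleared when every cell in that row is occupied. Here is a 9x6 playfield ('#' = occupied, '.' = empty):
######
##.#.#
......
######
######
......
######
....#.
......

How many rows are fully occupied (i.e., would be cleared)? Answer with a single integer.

Answer: 4

Derivation:
Check each row:
  row 0: 0 empty cells -> FULL (clear)
  row 1: 2 empty cells -> not full
  row 2: 6 empty cells -> not full
  row 3: 0 empty cells -> FULL (clear)
  row 4: 0 empty cells -> FULL (clear)
  row 5: 6 empty cells -> not full
  row 6: 0 empty cells -> FULL (clear)
  row 7: 5 empty cells -> not full
  row 8: 6 empty cells -> not full
Total rows cleared: 4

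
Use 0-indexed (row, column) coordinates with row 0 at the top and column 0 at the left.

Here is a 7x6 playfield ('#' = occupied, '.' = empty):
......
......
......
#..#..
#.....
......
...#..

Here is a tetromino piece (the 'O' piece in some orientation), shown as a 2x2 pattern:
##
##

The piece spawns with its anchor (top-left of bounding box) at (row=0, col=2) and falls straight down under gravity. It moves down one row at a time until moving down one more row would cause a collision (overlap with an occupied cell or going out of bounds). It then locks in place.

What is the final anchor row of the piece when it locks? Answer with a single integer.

Spawn at (row=0, col=2). Try each row:
  row 0: fits
  row 1: fits
  row 2: blocked -> lock at row 1

Answer: 1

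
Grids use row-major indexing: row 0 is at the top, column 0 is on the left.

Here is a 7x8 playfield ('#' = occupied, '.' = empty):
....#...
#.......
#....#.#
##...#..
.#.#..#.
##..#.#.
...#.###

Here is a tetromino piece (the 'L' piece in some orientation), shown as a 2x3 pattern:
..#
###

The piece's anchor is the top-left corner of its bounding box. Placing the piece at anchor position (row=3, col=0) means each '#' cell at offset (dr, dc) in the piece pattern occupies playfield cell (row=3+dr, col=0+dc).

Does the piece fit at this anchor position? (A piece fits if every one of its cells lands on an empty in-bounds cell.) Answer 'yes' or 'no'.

Check each piece cell at anchor (3, 0):
  offset (0,2) -> (3,2): empty -> OK
  offset (1,0) -> (4,0): empty -> OK
  offset (1,1) -> (4,1): occupied ('#') -> FAIL
  offset (1,2) -> (4,2): empty -> OK
All cells valid: no

Answer: no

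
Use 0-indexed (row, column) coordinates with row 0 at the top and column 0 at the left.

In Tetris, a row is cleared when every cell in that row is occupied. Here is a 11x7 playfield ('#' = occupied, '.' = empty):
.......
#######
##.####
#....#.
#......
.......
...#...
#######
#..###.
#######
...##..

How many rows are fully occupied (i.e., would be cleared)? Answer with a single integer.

Answer: 3

Derivation:
Check each row:
  row 0: 7 empty cells -> not full
  row 1: 0 empty cells -> FULL (clear)
  row 2: 1 empty cell -> not full
  row 3: 5 empty cells -> not full
  row 4: 6 empty cells -> not full
  row 5: 7 empty cells -> not full
  row 6: 6 empty cells -> not full
  row 7: 0 empty cells -> FULL (clear)
  row 8: 3 empty cells -> not full
  row 9: 0 empty cells -> FULL (clear)
  row 10: 5 empty cells -> not full
Total rows cleared: 3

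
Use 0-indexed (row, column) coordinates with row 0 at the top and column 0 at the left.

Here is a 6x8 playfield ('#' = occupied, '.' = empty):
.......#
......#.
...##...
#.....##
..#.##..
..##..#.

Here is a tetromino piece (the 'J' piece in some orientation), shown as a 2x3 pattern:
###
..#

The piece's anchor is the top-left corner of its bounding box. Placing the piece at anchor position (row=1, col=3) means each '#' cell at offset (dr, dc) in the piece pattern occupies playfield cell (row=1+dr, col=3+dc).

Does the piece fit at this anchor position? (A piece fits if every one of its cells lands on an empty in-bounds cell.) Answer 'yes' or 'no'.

Check each piece cell at anchor (1, 3):
  offset (0,0) -> (1,3): empty -> OK
  offset (0,1) -> (1,4): empty -> OK
  offset (0,2) -> (1,5): empty -> OK
  offset (1,2) -> (2,5): empty -> OK
All cells valid: yes

Answer: yes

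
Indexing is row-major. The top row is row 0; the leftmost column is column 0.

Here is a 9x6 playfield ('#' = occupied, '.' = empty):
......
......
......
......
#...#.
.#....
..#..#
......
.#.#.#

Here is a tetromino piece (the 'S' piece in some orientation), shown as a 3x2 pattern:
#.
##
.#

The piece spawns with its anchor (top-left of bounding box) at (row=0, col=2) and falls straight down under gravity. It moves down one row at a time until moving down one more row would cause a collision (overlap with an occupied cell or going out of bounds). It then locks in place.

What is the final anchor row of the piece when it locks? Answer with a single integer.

Spawn at (row=0, col=2). Try each row:
  row 0: fits
  row 1: fits
  row 2: fits
  row 3: fits
  row 4: fits
  row 5: blocked -> lock at row 4

Answer: 4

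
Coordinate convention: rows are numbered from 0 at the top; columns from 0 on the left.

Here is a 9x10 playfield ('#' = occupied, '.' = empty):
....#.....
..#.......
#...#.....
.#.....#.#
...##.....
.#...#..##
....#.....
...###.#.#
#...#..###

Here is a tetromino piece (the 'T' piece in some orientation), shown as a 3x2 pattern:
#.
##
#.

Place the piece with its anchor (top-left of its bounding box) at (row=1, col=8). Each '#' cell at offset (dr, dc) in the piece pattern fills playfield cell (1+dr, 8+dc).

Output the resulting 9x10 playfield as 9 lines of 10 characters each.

Answer: ....#.....
..#.....#.
#...#...##
.#.....###
...##.....
.#...#..##
....#.....
...###.#.#
#...#..###

Derivation:
Fill (1+0,8+0) = (1,8)
Fill (1+1,8+0) = (2,8)
Fill (1+1,8+1) = (2,9)
Fill (1+2,8+0) = (3,8)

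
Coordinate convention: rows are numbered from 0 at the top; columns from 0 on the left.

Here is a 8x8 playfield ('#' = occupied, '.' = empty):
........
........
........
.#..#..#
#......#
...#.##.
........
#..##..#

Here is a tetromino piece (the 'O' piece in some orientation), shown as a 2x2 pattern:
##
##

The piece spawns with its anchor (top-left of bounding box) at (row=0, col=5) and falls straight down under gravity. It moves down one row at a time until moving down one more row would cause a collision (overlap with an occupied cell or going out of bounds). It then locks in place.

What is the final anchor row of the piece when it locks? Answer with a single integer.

Answer: 3

Derivation:
Spawn at (row=0, col=5). Try each row:
  row 0: fits
  row 1: fits
  row 2: fits
  row 3: fits
  row 4: blocked -> lock at row 3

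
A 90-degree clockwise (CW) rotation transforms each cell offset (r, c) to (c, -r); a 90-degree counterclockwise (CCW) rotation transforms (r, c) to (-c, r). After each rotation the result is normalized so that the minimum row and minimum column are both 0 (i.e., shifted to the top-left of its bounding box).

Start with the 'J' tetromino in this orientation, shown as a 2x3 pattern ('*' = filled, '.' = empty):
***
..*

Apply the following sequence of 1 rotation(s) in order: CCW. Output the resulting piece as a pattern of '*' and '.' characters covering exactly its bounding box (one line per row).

Answer: **
*.
*.

Derivation:
Start:
***
..*
After rotation 1 (CCW):
**
*.
*.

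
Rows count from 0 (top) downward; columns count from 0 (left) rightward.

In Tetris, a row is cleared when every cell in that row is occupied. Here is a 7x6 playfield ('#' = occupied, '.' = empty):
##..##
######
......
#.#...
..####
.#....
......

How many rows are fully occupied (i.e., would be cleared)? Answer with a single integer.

Check each row:
  row 0: 2 empty cells -> not full
  row 1: 0 empty cells -> FULL (clear)
  row 2: 6 empty cells -> not full
  row 3: 4 empty cells -> not full
  row 4: 2 empty cells -> not full
  row 5: 5 empty cells -> not full
  row 6: 6 empty cells -> not full
Total rows cleared: 1

Answer: 1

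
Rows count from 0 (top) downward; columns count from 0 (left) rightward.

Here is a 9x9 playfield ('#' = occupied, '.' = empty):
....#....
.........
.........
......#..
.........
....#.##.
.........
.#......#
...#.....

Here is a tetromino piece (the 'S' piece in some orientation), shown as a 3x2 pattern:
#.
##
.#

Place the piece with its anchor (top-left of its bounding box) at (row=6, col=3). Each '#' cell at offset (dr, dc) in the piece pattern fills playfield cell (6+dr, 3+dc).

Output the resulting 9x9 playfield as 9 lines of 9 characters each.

Answer: ....#....
.........
.........
......#..
.........
....#.##.
...#.....
.#.##...#
...##....

Derivation:
Fill (6+0,3+0) = (6,3)
Fill (6+1,3+0) = (7,3)
Fill (6+1,3+1) = (7,4)
Fill (6+2,3+1) = (8,4)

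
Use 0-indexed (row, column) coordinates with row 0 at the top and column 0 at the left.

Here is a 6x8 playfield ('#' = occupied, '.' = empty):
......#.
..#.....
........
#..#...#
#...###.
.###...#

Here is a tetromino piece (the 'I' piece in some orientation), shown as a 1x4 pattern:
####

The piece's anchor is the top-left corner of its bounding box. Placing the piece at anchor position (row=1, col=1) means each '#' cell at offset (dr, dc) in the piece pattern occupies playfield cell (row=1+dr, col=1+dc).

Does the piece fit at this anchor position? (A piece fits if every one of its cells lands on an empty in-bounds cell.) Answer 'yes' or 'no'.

Answer: no

Derivation:
Check each piece cell at anchor (1, 1):
  offset (0,0) -> (1,1): empty -> OK
  offset (0,1) -> (1,2): occupied ('#') -> FAIL
  offset (0,2) -> (1,3): empty -> OK
  offset (0,3) -> (1,4): empty -> OK
All cells valid: no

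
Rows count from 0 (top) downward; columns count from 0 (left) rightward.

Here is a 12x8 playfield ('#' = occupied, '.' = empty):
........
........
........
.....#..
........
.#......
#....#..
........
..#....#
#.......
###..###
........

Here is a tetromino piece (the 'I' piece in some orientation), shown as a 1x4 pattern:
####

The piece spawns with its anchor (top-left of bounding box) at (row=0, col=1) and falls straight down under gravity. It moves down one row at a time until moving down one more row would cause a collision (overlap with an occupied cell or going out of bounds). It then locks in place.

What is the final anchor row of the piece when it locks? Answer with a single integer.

Spawn at (row=0, col=1). Try each row:
  row 0: fits
  row 1: fits
  row 2: fits
  row 3: fits
  row 4: fits
  row 5: blocked -> lock at row 4

Answer: 4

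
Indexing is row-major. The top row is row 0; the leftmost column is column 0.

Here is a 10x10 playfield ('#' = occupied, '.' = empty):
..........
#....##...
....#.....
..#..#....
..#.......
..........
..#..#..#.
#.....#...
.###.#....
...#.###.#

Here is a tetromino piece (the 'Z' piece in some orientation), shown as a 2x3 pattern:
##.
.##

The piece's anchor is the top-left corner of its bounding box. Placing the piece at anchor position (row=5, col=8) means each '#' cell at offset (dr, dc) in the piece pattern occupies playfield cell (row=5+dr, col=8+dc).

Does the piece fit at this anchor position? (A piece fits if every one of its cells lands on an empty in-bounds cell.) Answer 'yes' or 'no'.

Check each piece cell at anchor (5, 8):
  offset (0,0) -> (5,8): empty -> OK
  offset (0,1) -> (5,9): empty -> OK
  offset (1,1) -> (6,9): empty -> OK
  offset (1,2) -> (6,10): out of bounds -> FAIL
All cells valid: no

Answer: no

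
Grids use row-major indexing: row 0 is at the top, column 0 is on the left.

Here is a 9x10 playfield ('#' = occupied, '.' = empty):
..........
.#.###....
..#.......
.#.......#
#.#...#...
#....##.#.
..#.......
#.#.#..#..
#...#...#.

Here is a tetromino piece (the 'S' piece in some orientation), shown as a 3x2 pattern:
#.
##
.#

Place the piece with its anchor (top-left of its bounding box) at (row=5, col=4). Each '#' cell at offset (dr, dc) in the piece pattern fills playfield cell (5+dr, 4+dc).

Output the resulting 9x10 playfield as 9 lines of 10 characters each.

Fill (5+0,4+0) = (5,4)
Fill (5+1,4+0) = (6,4)
Fill (5+1,4+1) = (6,5)
Fill (5+2,4+1) = (7,5)

Answer: ..........
.#.###....
..#.......
.#.......#
#.#...#...
#...###.#.
..#.##....
#.#.##.#..
#...#...#.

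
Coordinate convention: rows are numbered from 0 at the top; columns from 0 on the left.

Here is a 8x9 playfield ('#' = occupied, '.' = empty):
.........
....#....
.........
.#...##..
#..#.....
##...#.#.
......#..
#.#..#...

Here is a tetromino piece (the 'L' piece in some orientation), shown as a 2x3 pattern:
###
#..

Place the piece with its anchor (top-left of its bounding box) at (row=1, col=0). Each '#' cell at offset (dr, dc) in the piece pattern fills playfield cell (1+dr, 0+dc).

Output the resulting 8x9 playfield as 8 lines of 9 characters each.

Fill (1+0,0+0) = (1,0)
Fill (1+0,0+1) = (1,1)
Fill (1+0,0+2) = (1,2)
Fill (1+1,0+0) = (2,0)

Answer: .........
###.#....
#........
.#...##..
#..#.....
##...#.#.
......#..
#.#..#...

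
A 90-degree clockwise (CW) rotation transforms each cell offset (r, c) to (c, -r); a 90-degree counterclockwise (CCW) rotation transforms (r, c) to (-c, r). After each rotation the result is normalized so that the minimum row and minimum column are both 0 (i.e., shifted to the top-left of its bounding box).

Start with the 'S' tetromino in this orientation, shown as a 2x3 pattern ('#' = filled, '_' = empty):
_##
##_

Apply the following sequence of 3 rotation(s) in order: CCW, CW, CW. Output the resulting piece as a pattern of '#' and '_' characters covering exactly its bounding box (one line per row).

Answer: #_
##
_#

Derivation:
Start:
_##
##_
After rotation 1 (CCW):
#_
##
_#
After rotation 2 (CW):
_##
##_
After rotation 3 (CW):
#_
##
_#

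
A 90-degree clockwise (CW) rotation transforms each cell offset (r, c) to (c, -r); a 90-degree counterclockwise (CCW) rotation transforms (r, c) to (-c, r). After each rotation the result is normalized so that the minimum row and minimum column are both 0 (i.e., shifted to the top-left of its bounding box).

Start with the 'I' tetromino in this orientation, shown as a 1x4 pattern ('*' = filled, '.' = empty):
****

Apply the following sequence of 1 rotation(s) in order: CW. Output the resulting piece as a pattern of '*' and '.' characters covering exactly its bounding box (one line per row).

Start:
****
After rotation 1 (CW):
*
*
*
*

Answer: *
*
*
*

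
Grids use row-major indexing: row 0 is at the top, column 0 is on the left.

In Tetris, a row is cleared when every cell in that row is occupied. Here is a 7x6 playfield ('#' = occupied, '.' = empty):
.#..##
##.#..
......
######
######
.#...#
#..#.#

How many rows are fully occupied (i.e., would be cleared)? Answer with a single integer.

Check each row:
  row 0: 3 empty cells -> not full
  row 1: 3 empty cells -> not full
  row 2: 6 empty cells -> not full
  row 3: 0 empty cells -> FULL (clear)
  row 4: 0 empty cells -> FULL (clear)
  row 5: 4 empty cells -> not full
  row 6: 3 empty cells -> not full
Total rows cleared: 2

Answer: 2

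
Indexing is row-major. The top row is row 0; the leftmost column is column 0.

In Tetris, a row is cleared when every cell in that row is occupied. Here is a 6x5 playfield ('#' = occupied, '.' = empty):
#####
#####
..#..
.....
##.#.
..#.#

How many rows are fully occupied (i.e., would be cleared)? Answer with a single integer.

Answer: 2

Derivation:
Check each row:
  row 0: 0 empty cells -> FULL (clear)
  row 1: 0 empty cells -> FULL (clear)
  row 2: 4 empty cells -> not full
  row 3: 5 empty cells -> not full
  row 4: 2 empty cells -> not full
  row 5: 3 empty cells -> not full
Total rows cleared: 2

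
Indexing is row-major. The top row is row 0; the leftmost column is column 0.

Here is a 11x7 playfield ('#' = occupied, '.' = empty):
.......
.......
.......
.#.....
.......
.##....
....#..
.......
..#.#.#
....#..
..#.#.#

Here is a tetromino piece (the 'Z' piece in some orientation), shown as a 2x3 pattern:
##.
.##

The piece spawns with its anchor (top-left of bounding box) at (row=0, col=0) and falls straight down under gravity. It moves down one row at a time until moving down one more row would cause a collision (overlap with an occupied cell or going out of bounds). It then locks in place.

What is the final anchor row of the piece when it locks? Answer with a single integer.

Spawn at (row=0, col=0). Try each row:
  row 0: fits
  row 1: fits
  row 2: blocked -> lock at row 1

Answer: 1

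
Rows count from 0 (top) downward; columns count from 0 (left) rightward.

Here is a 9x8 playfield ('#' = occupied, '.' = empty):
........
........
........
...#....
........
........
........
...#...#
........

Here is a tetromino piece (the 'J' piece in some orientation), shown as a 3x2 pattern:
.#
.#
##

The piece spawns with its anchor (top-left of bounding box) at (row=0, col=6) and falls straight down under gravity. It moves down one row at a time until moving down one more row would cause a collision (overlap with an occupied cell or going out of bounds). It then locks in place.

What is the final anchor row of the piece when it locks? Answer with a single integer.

Spawn at (row=0, col=6). Try each row:
  row 0: fits
  row 1: fits
  row 2: fits
  row 3: fits
  row 4: fits
  row 5: blocked -> lock at row 4

Answer: 4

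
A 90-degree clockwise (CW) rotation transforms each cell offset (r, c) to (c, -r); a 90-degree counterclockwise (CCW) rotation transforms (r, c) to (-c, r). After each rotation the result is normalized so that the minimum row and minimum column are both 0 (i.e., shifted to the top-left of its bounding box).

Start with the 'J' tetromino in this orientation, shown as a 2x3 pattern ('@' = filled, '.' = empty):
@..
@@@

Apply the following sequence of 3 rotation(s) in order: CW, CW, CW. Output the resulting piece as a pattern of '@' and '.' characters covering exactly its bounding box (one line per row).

Start:
@..
@@@
After rotation 1 (CW):
@@
@.
@.
After rotation 2 (CW):
@@@
..@
After rotation 3 (CW):
.@
.@
@@

Answer: .@
.@
@@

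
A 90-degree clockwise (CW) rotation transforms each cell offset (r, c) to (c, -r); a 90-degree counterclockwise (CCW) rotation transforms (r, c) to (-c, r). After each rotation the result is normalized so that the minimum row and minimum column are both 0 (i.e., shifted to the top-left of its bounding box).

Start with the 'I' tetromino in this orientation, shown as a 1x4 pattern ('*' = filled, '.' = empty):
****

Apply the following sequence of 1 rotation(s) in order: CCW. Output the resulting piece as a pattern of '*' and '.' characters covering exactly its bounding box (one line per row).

Start:
****
After rotation 1 (CCW):
*
*
*
*

Answer: *
*
*
*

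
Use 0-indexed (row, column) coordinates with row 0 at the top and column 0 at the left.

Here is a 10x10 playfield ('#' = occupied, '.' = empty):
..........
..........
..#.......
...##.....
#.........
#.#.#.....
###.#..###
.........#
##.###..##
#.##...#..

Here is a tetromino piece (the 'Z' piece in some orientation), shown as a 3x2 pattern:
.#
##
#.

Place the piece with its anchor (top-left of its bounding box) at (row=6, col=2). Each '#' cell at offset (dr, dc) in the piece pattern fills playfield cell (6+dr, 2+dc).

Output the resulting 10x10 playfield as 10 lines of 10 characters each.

Answer: ..........
..........
..#.......
...##.....
#.........
#.#.#.....
#####..###
..##.....#
######..##
#.##...#..

Derivation:
Fill (6+0,2+1) = (6,3)
Fill (6+1,2+0) = (7,2)
Fill (6+1,2+1) = (7,3)
Fill (6+2,2+0) = (8,2)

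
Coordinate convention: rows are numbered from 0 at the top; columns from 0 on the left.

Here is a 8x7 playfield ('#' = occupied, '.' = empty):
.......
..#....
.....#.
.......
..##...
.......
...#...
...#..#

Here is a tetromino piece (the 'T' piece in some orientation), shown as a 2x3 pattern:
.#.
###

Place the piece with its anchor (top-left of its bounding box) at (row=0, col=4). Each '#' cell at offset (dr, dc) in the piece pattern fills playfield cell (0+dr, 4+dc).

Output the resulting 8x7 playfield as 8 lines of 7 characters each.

Answer: .....#.
..#.###
.....#.
.......
..##...
.......
...#...
...#..#

Derivation:
Fill (0+0,4+1) = (0,5)
Fill (0+1,4+0) = (1,4)
Fill (0+1,4+1) = (1,5)
Fill (0+1,4+2) = (1,6)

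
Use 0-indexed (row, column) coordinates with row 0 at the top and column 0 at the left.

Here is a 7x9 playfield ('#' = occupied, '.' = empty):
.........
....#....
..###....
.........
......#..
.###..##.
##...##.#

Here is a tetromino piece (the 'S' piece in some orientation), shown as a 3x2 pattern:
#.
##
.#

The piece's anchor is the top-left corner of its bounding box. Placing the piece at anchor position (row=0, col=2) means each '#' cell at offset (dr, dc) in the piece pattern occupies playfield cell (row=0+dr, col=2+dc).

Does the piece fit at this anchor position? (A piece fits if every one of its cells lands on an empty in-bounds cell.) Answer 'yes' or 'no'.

Check each piece cell at anchor (0, 2):
  offset (0,0) -> (0,2): empty -> OK
  offset (1,0) -> (1,2): empty -> OK
  offset (1,1) -> (1,3): empty -> OK
  offset (2,1) -> (2,3): occupied ('#') -> FAIL
All cells valid: no

Answer: no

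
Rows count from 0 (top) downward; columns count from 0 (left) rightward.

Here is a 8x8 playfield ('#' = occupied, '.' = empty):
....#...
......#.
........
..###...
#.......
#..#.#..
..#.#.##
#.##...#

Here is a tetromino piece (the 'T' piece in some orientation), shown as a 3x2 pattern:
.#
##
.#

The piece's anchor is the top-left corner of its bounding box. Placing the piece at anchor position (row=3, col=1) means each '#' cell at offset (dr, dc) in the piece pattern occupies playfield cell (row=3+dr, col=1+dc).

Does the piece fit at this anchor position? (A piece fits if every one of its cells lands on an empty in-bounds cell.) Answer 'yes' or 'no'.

Answer: no

Derivation:
Check each piece cell at anchor (3, 1):
  offset (0,1) -> (3,2): occupied ('#') -> FAIL
  offset (1,0) -> (4,1): empty -> OK
  offset (1,1) -> (4,2): empty -> OK
  offset (2,1) -> (5,2): empty -> OK
All cells valid: no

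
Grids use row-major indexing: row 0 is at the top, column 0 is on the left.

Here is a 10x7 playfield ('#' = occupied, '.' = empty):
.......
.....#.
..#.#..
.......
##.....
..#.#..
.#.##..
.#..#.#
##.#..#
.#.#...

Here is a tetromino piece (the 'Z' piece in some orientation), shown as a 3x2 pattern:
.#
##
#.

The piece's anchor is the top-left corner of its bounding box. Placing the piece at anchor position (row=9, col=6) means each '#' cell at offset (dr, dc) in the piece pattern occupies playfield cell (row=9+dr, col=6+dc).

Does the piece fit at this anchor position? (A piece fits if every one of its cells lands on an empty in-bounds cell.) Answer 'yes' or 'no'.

Answer: no

Derivation:
Check each piece cell at anchor (9, 6):
  offset (0,1) -> (9,7): out of bounds -> FAIL
  offset (1,0) -> (10,6): out of bounds -> FAIL
  offset (1,1) -> (10,7): out of bounds -> FAIL
  offset (2,0) -> (11,6): out of bounds -> FAIL
All cells valid: no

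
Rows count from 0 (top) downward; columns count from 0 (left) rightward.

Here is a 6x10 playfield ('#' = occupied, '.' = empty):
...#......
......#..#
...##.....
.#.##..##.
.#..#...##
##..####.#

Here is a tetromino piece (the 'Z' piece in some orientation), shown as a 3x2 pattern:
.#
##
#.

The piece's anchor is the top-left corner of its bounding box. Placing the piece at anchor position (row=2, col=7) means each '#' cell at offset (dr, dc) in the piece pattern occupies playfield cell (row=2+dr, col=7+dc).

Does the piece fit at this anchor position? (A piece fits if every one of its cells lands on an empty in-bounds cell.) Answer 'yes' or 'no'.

Answer: no

Derivation:
Check each piece cell at anchor (2, 7):
  offset (0,1) -> (2,8): empty -> OK
  offset (1,0) -> (3,7): occupied ('#') -> FAIL
  offset (1,1) -> (3,8): occupied ('#') -> FAIL
  offset (2,0) -> (4,7): empty -> OK
All cells valid: no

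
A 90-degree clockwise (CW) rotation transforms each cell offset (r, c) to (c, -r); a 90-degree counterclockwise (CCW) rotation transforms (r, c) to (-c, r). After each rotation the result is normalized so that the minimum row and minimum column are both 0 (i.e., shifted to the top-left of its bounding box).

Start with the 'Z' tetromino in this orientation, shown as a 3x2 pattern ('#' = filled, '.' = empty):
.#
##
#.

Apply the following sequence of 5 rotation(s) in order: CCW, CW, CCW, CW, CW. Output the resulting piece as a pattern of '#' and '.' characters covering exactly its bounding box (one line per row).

Answer: ##.
.##

Derivation:
Start:
.#
##
#.
After rotation 1 (CCW):
##.
.##
After rotation 2 (CW):
.#
##
#.
After rotation 3 (CCW):
##.
.##
After rotation 4 (CW):
.#
##
#.
After rotation 5 (CW):
##.
.##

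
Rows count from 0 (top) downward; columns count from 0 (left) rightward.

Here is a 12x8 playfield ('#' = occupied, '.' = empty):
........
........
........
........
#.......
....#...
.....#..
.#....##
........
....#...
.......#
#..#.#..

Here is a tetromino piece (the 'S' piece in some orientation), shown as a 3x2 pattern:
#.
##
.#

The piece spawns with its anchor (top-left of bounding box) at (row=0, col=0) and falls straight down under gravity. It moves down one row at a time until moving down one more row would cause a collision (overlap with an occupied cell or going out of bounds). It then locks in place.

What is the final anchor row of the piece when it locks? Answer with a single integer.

Answer: 2

Derivation:
Spawn at (row=0, col=0). Try each row:
  row 0: fits
  row 1: fits
  row 2: fits
  row 3: blocked -> lock at row 2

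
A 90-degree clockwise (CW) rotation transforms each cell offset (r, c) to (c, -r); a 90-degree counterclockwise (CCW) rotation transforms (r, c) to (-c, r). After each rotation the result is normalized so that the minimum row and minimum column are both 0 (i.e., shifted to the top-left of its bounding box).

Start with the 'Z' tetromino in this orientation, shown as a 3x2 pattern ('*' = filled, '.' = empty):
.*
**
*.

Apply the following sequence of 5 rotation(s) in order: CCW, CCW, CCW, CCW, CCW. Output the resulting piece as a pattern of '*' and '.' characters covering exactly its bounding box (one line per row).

Answer: **.
.**

Derivation:
Start:
.*
**
*.
After rotation 1 (CCW):
**.
.**
After rotation 2 (CCW):
.*
**
*.
After rotation 3 (CCW):
**.
.**
After rotation 4 (CCW):
.*
**
*.
After rotation 5 (CCW):
**.
.**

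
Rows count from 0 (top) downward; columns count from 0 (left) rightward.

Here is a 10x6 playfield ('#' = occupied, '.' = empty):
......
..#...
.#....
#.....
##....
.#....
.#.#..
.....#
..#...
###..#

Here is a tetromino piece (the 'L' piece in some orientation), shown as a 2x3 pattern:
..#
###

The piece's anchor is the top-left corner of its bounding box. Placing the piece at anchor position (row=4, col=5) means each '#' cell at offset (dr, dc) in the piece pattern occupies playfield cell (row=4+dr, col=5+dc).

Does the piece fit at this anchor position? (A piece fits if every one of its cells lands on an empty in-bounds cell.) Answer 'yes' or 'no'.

Answer: no

Derivation:
Check each piece cell at anchor (4, 5):
  offset (0,2) -> (4,7): out of bounds -> FAIL
  offset (1,0) -> (5,5): empty -> OK
  offset (1,1) -> (5,6): out of bounds -> FAIL
  offset (1,2) -> (5,7): out of bounds -> FAIL
All cells valid: no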